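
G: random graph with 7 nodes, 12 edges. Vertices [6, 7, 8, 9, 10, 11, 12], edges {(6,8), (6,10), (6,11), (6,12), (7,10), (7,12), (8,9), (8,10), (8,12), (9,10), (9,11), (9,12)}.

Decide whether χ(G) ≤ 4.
Yes, G is 4-colorable

A valid 4-coloring: color 1: [6, 7, 9]; color 2: [10, 11, 12]; color 3: [8].
(χ(G) = 3 ≤ 4.)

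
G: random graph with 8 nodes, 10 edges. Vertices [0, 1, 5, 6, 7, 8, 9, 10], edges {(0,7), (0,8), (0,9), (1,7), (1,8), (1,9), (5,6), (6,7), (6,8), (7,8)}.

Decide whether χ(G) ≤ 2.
The clique on vertices [0, 7, 8] has size 3 > 2, so it alone needs 3 colors.

No, G is not 2-colorable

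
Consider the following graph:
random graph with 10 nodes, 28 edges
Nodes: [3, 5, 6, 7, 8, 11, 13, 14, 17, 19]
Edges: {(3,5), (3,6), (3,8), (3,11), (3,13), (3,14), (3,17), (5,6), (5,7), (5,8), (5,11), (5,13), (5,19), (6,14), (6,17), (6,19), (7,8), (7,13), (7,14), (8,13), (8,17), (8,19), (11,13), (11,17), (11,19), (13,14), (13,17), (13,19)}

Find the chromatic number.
Clique number ω(G) = 4 (lower bound: χ ≥ ω).
The clique on [5, 8, 13, 19] has size 4, forcing χ ≥ 4, and the coloring below uses 4 colors, so χ(G) = 4.
A valid 4-coloring: color 1: [6, 13]; color 2: [3, 7, 19]; color 3: [5, 14, 17]; color 4: [8, 11].

χ(G) = 4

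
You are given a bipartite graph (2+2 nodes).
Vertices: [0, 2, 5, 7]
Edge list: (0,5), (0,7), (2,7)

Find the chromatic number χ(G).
χ(G) = 2

Clique number ω(G) = 2 (lower bound: χ ≥ ω).
The graph is bipartite (no odd cycle), so 2 colors suffice: χ(G) = 2.
A valid 2-coloring: color 1: [5, 7]; color 2: [0, 2].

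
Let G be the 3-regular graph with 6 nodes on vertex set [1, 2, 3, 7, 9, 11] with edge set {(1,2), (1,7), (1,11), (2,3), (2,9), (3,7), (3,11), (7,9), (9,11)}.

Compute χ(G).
Clique number ω(G) = 2 (lower bound: χ ≥ ω).
The graph is bipartite (no odd cycle), so 2 colors suffice: χ(G) = 2.
A valid 2-coloring: color 1: [1, 3, 9]; color 2: [2, 7, 11].

χ(G) = 2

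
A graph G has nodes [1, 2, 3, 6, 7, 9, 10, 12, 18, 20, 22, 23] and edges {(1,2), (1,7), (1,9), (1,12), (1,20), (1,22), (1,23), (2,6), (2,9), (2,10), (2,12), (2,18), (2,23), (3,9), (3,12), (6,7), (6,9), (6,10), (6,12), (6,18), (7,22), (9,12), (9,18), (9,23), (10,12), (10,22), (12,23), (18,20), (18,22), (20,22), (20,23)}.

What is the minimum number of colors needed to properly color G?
χ(G) = 5

Clique number ω(G) = 5 (lower bound: χ ≥ ω).
The clique on [1, 2, 9, 12, 23] has size 5, forcing χ ≥ 5, and the coloring below uses 5 colors, so χ(G) = 5.
A valid 5-coloring: color 1: [1, 3, 6]; color 2: [7, 9, 10, 20]; color 3: [12, 18]; color 4: [2, 22]; color 5: [23].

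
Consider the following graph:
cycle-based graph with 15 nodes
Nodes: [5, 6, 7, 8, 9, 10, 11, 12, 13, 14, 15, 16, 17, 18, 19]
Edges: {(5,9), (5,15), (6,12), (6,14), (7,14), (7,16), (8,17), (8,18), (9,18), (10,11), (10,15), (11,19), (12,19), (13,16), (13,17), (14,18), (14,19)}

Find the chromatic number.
Clique number ω(G) = 2 (lower bound: χ ≥ ω).
Odd cycle [8, 17, 13, 16, 7, 14, 18] needs 3 colors (χ ≥ 3).
The coloring below uses 3 colors, so χ(G) = 3.
A valid 3-coloring: color 1: [8, 9, 11, 12, 13, 14, 15]; color 2: [5, 6, 10, 16, 17, 18, 19]; color 3: [7].

χ(G) = 3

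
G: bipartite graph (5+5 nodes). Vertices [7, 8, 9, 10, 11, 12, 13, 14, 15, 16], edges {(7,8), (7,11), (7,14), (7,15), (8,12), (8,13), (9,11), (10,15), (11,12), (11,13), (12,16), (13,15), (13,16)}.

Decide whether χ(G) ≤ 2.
A valid 2-coloring: color 1: [7, 9, 10, 12, 13]; color 2: [8, 11, 14, 15, 16].
(χ(G) = 2 ≤ 2.)

Yes, G is 2-colorable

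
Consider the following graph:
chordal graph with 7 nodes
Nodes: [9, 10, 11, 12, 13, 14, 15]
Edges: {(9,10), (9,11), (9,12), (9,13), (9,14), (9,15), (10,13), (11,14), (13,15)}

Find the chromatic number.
χ(G) = 3

Clique number ω(G) = 3 (lower bound: χ ≥ ω).
The clique on [9, 11, 14] has size 3, forcing χ ≥ 3, and the coloring below uses 3 colors, so χ(G) = 3.
A valid 3-coloring: color 1: [9]; color 2: [11, 12, 13]; color 3: [10, 14, 15].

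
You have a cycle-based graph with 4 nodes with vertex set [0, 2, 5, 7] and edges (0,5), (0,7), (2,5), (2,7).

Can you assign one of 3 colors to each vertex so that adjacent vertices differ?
Yes, G is 3-colorable

A valid 3-coloring: color 1: [0, 2]; color 2: [5, 7].
(χ(G) = 2 ≤ 3.)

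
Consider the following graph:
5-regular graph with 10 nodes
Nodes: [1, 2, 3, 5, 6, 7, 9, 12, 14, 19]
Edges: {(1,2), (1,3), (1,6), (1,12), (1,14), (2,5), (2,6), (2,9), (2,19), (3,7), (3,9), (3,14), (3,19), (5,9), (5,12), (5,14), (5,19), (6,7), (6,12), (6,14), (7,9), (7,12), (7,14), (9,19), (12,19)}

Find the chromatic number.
Clique number ω(G) = 4 (lower bound: χ ≥ ω).
The clique on [2, 5, 9, 19] has size 4, forcing χ ≥ 4, and the coloring below uses 4 colors, so χ(G) = 4.
A valid 4-coloring: color 1: [9, 12, 14]; color 2: [2, 3]; color 3: [1, 5, 7]; color 4: [6, 19].

χ(G) = 4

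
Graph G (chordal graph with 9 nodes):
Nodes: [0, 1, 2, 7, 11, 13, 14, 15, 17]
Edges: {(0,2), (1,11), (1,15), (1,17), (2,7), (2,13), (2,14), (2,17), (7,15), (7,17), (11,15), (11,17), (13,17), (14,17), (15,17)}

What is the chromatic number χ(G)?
Clique number ω(G) = 4 (lower bound: χ ≥ ω).
The clique on [1, 11, 15, 17] has size 4, forcing χ ≥ 4, and the coloring below uses 4 colors, so χ(G) = 4.
A valid 4-coloring: color 1: [0, 17]; color 2: [2, 15]; color 3: [1, 7, 13, 14]; color 4: [11].

χ(G) = 4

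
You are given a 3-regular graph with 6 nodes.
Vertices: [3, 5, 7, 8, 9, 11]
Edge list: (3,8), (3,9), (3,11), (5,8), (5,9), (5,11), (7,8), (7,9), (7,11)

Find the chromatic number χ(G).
Clique number ω(G) = 2 (lower bound: χ ≥ ω).
The graph is bipartite (no odd cycle), so 2 colors suffice: χ(G) = 2.
A valid 2-coloring: color 1: [3, 5, 7]; color 2: [8, 9, 11].

χ(G) = 2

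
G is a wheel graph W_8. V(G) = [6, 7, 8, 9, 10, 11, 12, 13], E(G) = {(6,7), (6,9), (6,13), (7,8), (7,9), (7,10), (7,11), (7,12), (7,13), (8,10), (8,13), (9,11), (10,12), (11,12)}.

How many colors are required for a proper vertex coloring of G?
Clique number ω(G) = 3 (lower bound: χ ≥ ω).
Odd cycle [10, 12, 11, 9, 6, 13, 8] needs 3 colors (χ ≥ 3).
Vertex 7 is adjacent to every vertex of [6, 8, 9, 10, 11, 12, 13], which already need 3 colors among themselves, so 7 needs a new color (χ ≥ 4).
The coloring below uses 4 colors, so χ(G) = 4.
A valid 4-coloring: color 1: [7]; color 2: [10, 11, 13]; color 3: [8, 9, 12]; color 4: [6].

χ(G) = 4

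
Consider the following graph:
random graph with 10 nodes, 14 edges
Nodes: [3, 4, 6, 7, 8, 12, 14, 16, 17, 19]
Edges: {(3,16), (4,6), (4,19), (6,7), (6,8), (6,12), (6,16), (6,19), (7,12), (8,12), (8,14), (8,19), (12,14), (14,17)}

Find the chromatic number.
Clique number ω(G) = 3 (lower bound: χ ≥ ω).
The clique on [6, 8, 19] has size 3, forcing χ ≥ 3, and the coloring below uses 3 colors, so χ(G) = 3.
A valid 3-coloring: color 1: [3, 6, 14]; color 2: [12, 16, 17, 19]; color 3: [4, 7, 8].

χ(G) = 3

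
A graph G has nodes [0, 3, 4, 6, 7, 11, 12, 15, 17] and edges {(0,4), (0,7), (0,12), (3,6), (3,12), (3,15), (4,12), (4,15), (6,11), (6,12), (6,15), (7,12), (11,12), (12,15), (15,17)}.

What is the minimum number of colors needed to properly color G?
Clique number ω(G) = 4 (lower bound: χ ≥ ω).
The clique on [3, 6, 12, 15] has size 4, forcing χ ≥ 4, and the coloring below uses 4 colors, so χ(G) = 4.
A valid 4-coloring: color 1: [12, 17]; color 2: [0, 11, 15]; color 3: [4, 6, 7]; color 4: [3].

χ(G) = 4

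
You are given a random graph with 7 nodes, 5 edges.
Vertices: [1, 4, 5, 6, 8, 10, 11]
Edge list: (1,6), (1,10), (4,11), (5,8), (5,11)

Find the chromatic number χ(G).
χ(G) = 2

Clique number ω(G) = 2 (lower bound: χ ≥ ω).
The graph is bipartite (no odd cycle), so 2 colors suffice: χ(G) = 2.
A valid 2-coloring: color 1: [1, 8, 11]; color 2: [4, 5, 6, 10].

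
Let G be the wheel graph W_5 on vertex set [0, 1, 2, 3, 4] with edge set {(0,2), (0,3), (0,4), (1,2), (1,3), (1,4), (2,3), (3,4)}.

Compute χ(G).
Clique number ω(G) = 3 (lower bound: χ ≥ ω).
The clique on [0, 2, 3] has size 3, forcing χ ≥ 3, and the coloring below uses 3 colors, so χ(G) = 3.
A valid 3-coloring: color 1: [3]; color 2: [2, 4]; color 3: [0, 1].

χ(G) = 3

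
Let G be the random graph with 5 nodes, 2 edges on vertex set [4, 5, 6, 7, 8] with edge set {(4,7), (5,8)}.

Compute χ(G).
Clique number ω(G) = 2 (lower bound: χ ≥ ω).
The graph is bipartite (no odd cycle), so 2 colors suffice: χ(G) = 2.
A valid 2-coloring: color 1: [4, 5, 6]; color 2: [7, 8].

χ(G) = 2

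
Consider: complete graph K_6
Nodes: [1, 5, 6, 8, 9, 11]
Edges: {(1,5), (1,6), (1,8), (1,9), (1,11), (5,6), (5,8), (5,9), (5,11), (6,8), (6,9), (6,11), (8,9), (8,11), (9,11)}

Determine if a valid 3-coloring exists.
No, G is not 3-colorable

The clique on vertices [1, 5, 6, 8, 9, 11] has size 6 > 3, so it alone needs 6 colors.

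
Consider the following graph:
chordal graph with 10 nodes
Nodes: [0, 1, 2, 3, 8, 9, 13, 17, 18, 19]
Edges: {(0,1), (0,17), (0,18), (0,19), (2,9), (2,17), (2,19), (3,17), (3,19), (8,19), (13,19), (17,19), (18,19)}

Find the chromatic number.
Clique number ω(G) = 3 (lower bound: χ ≥ ω).
The clique on [0, 17, 19] has size 3, forcing χ ≥ 3, and the coloring below uses 3 colors, so χ(G) = 3.
A valid 3-coloring: color 1: [1, 9, 19]; color 2: [8, 13, 17, 18]; color 3: [0, 2, 3].

χ(G) = 3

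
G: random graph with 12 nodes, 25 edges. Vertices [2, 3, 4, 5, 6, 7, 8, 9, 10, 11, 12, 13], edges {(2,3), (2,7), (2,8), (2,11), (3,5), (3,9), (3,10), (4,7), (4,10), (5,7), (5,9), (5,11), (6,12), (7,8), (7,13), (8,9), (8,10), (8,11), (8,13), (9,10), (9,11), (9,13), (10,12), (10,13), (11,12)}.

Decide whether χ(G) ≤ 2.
The clique on vertices [8, 9, 10, 13] has size 4 > 2, so it alone needs 4 colors.

No, G is not 2-colorable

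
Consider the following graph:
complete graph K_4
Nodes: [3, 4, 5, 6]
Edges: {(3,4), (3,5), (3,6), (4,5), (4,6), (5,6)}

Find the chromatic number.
Clique number ω(G) = 4 (lower bound: χ ≥ ω).
The clique on [3, 4, 5, 6] has size 4, forcing χ ≥ 4, and the coloring below uses 4 colors, so χ(G) = 4.
A valid 4-coloring: color 1: [4]; color 2: [3]; color 3: [5]; color 4: [6].

χ(G) = 4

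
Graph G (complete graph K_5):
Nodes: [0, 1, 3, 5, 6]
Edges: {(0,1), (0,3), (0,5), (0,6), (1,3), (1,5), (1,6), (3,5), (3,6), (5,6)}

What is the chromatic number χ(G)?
Clique number ω(G) = 5 (lower bound: χ ≥ ω).
The clique on [0, 1, 3, 5, 6] has size 5, forcing χ ≥ 5, and the coloring below uses 5 colors, so χ(G) = 5.
A valid 5-coloring: color 1: [3]; color 2: [6]; color 3: [5]; color 4: [0]; color 5: [1].

χ(G) = 5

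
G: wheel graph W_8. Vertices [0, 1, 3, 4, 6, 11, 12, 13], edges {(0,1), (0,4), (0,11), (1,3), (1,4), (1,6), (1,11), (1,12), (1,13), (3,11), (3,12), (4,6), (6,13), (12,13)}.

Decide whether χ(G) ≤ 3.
Odd cycle [4, 0, 11, 3, 12, 13, 6] needs 3 colors (χ ≥ 3).
Vertex 1 is adjacent to every vertex of [0, 3, 4, 6, 11, 12, 13], which already need 3 colors among themselves, so 1 needs a new color (χ ≥ 4).
Hence χ(G) ≥ 4 > 3, so no proper 3-coloring exists.

No, G is not 3-colorable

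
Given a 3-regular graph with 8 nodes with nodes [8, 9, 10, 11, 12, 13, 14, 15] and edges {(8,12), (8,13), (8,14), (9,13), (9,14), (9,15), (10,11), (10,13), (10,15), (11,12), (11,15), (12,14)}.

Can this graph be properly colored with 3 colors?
Yes, G is 3-colorable

A valid 3-coloring: color 1: [8, 9, 11]; color 2: [10, 14]; color 3: [12, 13, 15].
(χ(G) = 3 ≤ 3.)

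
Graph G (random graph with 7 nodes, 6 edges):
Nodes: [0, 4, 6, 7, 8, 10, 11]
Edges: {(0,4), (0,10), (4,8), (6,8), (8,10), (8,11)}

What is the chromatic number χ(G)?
Clique number ω(G) = 2 (lower bound: χ ≥ ω).
The graph is bipartite (no odd cycle), so 2 colors suffice: χ(G) = 2.
A valid 2-coloring: color 1: [0, 7, 8]; color 2: [4, 6, 10, 11].

χ(G) = 2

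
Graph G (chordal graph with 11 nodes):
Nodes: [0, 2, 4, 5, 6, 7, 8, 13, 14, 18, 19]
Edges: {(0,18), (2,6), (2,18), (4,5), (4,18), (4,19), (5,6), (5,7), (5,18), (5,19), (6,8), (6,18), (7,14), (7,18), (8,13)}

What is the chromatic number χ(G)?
Clique number ω(G) = 3 (lower bound: χ ≥ ω).
The clique on [2, 6, 18] has size 3, forcing χ ≥ 3, and the coloring below uses 3 colors, so χ(G) = 3.
A valid 3-coloring: color 1: [8, 14, 18, 19]; color 2: [0, 2, 5, 13]; color 3: [4, 6, 7].

χ(G) = 3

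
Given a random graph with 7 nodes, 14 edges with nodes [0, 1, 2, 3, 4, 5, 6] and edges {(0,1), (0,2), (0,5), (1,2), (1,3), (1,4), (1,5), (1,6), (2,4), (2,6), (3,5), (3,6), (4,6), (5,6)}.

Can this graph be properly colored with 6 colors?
A valid 6-coloring: color 1: [1]; color 2: [0, 6]; color 3: [2, 5]; color 4: [3, 4].
(χ(G) = 4 ≤ 6.)

Yes, G is 6-colorable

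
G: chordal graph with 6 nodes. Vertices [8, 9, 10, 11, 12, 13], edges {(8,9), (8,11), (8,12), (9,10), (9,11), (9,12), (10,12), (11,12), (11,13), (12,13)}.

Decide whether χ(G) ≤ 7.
Yes, G is 7-colorable

A valid 7-coloring: color 1: [12]; color 2: [9, 13]; color 3: [10, 11]; color 4: [8].
(χ(G) = 4 ≤ 7.)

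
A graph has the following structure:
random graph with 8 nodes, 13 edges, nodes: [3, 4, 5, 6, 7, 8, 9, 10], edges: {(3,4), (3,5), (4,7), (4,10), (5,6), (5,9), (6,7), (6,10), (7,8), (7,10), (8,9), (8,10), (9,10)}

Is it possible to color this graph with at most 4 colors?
Yes, G is 4-colorable

A valid 4-coloring: color 1: [5, 10]; color 2: [3, 7, 9]; color 3: [4, 6, 8].
(χ(G) = 3 ≤ 4.)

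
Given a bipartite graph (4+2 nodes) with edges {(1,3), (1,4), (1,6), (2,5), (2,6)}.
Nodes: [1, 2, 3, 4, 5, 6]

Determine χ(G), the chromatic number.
χ(G) = 2

Clique number ω(G) = 2 (lower bound: χ ≥ ω).
The graph is bipartite (no odd cycle), so 2 colors suffice: χ(G) = 2.
A valid 2-coloring: color 1: [1, 2]; color 2: [3, 4, 5, 6].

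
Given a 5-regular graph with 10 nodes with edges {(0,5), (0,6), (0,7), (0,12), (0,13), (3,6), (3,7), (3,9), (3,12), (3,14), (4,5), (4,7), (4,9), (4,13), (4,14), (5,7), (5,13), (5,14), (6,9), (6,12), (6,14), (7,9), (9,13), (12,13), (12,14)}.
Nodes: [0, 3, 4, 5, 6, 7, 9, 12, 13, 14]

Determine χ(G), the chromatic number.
Clique number ω(G) = 4 (lower bound: χ ≥ ω).
The clique on [3, 6, 12, 14] has size 4, forcing χ ≥ 4, and the coloring below uses 4 colors, so χ(G) = 4.
A valid 4-coloring: color 1: [0, 9, 14]; color 2: [6, 7, 13]; color 3: [4, 12]; color 4: [3, 5].

χ(G) = 4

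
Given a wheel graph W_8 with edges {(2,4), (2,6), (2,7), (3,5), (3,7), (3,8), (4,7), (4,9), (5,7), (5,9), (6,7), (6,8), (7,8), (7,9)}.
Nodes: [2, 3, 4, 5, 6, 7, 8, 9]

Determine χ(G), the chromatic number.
χ(G) = 4

Clique number ω(G) = 3 (lower bound: χ ≥ ω).
Odd cycle [4, 2, 6, 8, 3, 5, 9] needs 3 colors (χ ≥ 3).
Vertex 7 is adjacent to every vertex of [2, 3, 4, 5, 6, 8, 9], which already need 3 colors among themselves, so 7 needs a new color (χ ≥ 4).
The coloring below uses 4 colors, so χ(G) = 4.
A valid 4-coloring: color 1: [7]; color 2: [4, 5, 6]; color 3: [2, 8, 9]; color 4: [3].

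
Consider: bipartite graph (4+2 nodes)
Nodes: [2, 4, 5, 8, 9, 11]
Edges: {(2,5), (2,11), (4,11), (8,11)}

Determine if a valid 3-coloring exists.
Yes, G is 3-colorable

A valid 3-coloring: color 1: [5, 9, 11]; color 2: [2, 4, 8].
(χ(G) = 2 ≤ 3.)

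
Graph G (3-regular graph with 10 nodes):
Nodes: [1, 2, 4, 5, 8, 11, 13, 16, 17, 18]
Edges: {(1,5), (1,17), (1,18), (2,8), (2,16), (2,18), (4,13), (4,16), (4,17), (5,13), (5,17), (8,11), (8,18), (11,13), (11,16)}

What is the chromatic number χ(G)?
Clique number ω(G) = 3 (lower bound: χ ≥ ω).
The clique on [1, 5, 17] has size 3, forcing χ ≥ 3, and the coloring below uses 3 colors, so χ(G) = 3.
A valid 3-coloring: color 1: [1, 8, 13, 16]; color 2: [2, 4, 5, 11]; color 3: [17, 18].

χ(G) = 3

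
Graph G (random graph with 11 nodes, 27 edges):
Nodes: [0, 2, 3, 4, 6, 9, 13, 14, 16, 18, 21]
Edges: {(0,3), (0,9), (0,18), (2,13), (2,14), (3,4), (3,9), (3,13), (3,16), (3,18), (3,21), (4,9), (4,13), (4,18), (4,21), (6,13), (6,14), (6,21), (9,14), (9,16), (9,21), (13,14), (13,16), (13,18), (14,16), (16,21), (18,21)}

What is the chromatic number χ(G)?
Clique number ω(G) = 4 (lower bound: χ ≥ ω).
The clique on [3, 9, 16, 21] has size 4, forcing χ ≥ 4, and the coloring below uses 4 colors, so χ(G) = 4.
A valid 4-coloring: color 1: [3, 14]; color 2: [0, 13, 21]; color 3: [2, 6, 9, 18]; color 4: [4, 16].

χ(G) = 4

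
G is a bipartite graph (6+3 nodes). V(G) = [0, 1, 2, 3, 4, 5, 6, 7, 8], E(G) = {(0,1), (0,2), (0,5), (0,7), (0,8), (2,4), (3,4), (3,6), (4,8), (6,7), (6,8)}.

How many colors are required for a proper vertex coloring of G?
Clique number ω(G) = 2 (lower bound: χ ≥ ω).
The graph is bipartite (no odd cycle), so 2 colors suffice: χ(G) = 2.
A valid 2-coloring: color 1: [0, 4, 6]; color 2: [1, 2, 3, 5, 7, 8].

χ(G) = 2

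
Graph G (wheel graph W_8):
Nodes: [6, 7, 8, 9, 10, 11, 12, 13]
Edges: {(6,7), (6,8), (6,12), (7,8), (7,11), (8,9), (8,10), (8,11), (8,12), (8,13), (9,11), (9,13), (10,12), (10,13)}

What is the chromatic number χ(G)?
χ(G) = 4

Clique number ω(G) = 3 (lower bound: χ ≥ ω).
Odd cycle [12, 10, 13, 9, 11, 7, 6] needs 3 colors (χ ≥ 3).
Vertex 8 is adjacent to every vertex of [6, 7, 9, 10, 11, 12, 13], which already need 3 colors among themselves, so 8 needs a new color (χ ≥ 4).
The coloring below uses 4 colors, so χ(G) = 4.
A valid 4-coloring: color 1: [8]; color 2: [7, 12, 13]; color 3: [6, 9, 10]; color 4: [11].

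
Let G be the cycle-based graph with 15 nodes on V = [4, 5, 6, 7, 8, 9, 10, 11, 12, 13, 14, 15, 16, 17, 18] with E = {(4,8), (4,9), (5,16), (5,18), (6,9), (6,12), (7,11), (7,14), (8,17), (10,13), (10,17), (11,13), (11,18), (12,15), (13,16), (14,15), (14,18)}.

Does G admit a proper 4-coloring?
Yes, G is 4-colorable

A valid 4-coloring: color 1: [5, 8, 9, 10, 11, 12, 14]; color 2: [4, 6, 7, 13, 15, 17, 18]; color 3: [16].
(χ(G) = 3 ≤ 4.)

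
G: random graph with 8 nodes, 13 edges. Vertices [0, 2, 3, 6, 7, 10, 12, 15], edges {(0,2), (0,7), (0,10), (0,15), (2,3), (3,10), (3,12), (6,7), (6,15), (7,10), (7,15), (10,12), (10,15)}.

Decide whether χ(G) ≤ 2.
The clique on vertices [0, 7, 10, 15] has size 4 > 2, so it alone needs 4 colors.

No, G is not 2-colorable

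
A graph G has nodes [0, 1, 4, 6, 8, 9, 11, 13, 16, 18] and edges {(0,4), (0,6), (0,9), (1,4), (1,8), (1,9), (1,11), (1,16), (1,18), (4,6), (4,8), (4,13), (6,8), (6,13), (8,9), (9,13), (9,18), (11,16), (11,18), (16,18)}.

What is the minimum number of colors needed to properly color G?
χ(G) = 4

Clique number ω(G) = 4 (lower bound: χ ≥ ω).
The clique on [1, 11, 16, 18] has size 4, forcing χ ≥ 4, and the coloring below uses 4 colors, so χ(G) = 4.
A valid 4-coloring: color 1: [1, 6]; color 2: [4, 9, 16]; color 3: [0, 8, 13, 18]; color 4: [11].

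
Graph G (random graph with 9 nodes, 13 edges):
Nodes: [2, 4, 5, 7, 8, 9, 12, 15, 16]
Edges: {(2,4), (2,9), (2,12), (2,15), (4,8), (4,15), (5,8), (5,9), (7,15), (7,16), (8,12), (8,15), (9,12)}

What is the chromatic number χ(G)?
Clique number ω(G) = 3 (lower bound: χ ≥ ω).
The clique on [2, 9, 12] has size 3, forcing χ ≥ 3, and the coloring below uses 3 colors, so χ(G) = 3.
A valid 3-coloring: color 1: [2, 7, 8]; color 2: [9, 15, 16]; color 3: [4, 5, 12].

χ(G) = 3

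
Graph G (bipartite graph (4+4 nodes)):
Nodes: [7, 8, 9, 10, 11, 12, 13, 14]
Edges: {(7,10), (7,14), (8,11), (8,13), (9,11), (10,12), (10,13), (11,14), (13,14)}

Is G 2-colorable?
A valid 2-coloring: color 1: [8, 9, 10, 14]; color 2: [7, 11, 12, 13].
(χ(G) = 2 ≤ 2.)

Yes, G is 2-colorable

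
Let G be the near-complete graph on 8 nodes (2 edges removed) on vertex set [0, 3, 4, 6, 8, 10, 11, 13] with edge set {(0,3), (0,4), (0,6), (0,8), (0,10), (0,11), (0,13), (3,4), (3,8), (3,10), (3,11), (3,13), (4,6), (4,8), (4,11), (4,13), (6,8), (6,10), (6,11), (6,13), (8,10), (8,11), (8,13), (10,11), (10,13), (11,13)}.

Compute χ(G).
χ(G) = 6

Clique number ω(G) = 6 (lower bound: χ ≥ ω).
The clique on [0, 3, 8, 10, 11, 13] has size 6, forcing χ ≥ 6, and the coloring below uses 6 colors, so χ(G) = 6.
A valid 6-coloring: color 1: [13]; color 2: [11]; color 3: [0]; color 4: [8]; color 5: [3, 6]; color 6: [4, 10].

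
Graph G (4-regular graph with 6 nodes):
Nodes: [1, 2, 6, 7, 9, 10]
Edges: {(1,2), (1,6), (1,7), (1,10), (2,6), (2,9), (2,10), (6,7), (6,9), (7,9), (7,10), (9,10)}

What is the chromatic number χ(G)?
χ(G) = 3

Clique number ω(G) = 3 (lower bound: χ ≥ ω).
The clique on [1, 2, 10] has size 3, forcing χ ≥ 3, and the coloring below uses 3 colors, so χ(G) = 3.
A valid 3-coloring: color 1: [1, 9]; color 2: [2, 7]; color 3: [6, 10].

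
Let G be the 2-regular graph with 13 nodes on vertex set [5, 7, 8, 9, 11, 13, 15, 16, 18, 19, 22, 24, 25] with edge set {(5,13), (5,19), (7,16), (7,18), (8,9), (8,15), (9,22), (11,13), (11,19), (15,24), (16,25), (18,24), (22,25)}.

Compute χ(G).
Clique number ω(G) = 2 (lower bound: χ ≥ ω).
Odd cycle [24, 15, 8, 9, 22, 25, 16, 7, 18] needs 3 colors (χ ≥ 3).
The coloring below uses 3 colors, so χ(G) = 3.
A valid 3-coloring: color 1: [5, 7, 8, 11, 24, 25]; color 2: [13, 15, 16, 18, 19, 22]; color 3: [9].

χ(G) = 3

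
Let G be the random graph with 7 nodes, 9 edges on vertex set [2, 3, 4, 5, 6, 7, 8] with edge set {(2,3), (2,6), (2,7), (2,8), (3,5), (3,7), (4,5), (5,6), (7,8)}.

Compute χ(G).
Clique number ω(G) = 3 (lower bound: χ ≥ ω).
The clique on [2, 7, 8] has size 3, forcing χ ≥ 3, and the coloring below uses 3 colors, so χ(G) = 3.
A valid 3-coloring: color 1: [2, 5]; color 2: [3, 4, 6, 8]; color 3: [7].

χ(G) = 3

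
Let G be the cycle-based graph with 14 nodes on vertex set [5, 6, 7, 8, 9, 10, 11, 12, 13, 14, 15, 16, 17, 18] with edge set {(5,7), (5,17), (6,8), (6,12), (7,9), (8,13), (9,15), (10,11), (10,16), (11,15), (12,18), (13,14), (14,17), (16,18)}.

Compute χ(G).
χ(G) = 2

Clique number ω(G) = 2 (lower bound: χ ≥ ω).
The graph is bipartite (no odd cycle), so 2 colors suffice: χ(G) = 2.
A valid 2-coloring: color 1: [5, 8, 9, 11, 12, 14, 16]; color 2: [6, 7, 10, 13, 15, 17, 18].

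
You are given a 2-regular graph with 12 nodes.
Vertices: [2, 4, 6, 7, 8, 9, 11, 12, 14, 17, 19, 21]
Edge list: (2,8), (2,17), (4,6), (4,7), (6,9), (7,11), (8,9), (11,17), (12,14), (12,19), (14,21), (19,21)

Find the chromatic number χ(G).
Clique number ω(G) = 2 (lower bound: χ ≥ ω).
The graph is bipartite (no odd cycle), so 2 colors suffice: χ(G) = 2.
A valid 2-coloring: color 1: [2, 4, 9, 11, 12, 21]; color 2: [6, 7, 8, 14, 17, 19].

χ(G) = 2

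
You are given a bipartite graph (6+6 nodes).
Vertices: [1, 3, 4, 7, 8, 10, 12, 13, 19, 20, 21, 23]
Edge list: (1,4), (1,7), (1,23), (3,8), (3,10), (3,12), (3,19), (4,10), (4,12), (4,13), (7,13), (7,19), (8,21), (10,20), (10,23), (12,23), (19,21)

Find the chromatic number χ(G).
Clique number ω(G) = 2 (lower bound: χ ≥ ω).
The graph is bipartite (no odd cycle), so 2 colors suffice: χ(G) = 2.
A valid 2-coloring: color 1: [1, 8, 10, 12, 13, 19]; color 2: [3, 4, 7, 20, 21, 23].

χ(G) = 2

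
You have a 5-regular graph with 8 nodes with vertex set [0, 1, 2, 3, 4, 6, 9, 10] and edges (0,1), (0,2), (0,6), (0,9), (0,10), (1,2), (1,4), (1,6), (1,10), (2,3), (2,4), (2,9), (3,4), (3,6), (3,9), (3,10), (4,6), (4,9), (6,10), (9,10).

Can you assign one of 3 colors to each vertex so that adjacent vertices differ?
No, G is not 3-colorable

The clique on vertices [0, 1, 6, 10] has size 4 > 3, so it alone needs 4 colors.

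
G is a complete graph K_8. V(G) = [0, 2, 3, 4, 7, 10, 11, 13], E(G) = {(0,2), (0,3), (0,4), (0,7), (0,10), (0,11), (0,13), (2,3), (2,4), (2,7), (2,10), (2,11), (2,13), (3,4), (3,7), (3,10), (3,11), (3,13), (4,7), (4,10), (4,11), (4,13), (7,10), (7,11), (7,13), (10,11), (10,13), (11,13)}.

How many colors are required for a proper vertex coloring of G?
Clique number ω(G) = 8 (lower bound: χ ≥ ω).
The clique on [0, 2, 3, 4, 7, 10, 11, 13] has size 8, forcing χ ≥ 8, and the coloring below uses 8 colors, so χ(G) = 8.
A valid 8-coloring: color 1: [13]; color 2: [3]; color 3: [7]; color 4: [2]; color 5: [10]; color 6: [4]; color 7: [11]; color 8: [0].

χ(G) = 8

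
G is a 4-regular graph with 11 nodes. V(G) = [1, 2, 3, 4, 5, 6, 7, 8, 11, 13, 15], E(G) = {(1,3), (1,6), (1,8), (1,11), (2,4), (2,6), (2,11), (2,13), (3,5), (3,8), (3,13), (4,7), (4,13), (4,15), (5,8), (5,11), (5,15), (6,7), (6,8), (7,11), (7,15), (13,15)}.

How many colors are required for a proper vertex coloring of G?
Clique number ω(G) = 3 (lower bound: χ ≥ ω).
The clique on [1, 3, 8] has size 3, forcing χ ≥ 3, and the coloring below uses 3 colors, so χ(G) = 3.
A valid 3-coloring: color 1: [2, 8, 15]; color 2: [3, 4, 6, 11]; color 3: [1, 5, 7, 13].

χ(G) = 3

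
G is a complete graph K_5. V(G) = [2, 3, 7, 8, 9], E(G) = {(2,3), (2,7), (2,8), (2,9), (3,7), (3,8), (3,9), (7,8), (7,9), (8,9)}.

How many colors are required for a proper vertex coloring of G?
χ(G) = 5

Clique number ω(G) = 5 (lower bound: χ ≥ ω).
The clique on [2, 3, 7, 8, 9] has size 5, forcing χ ≥ 5, and the coloring below uses 5 colors, so χ(G) = 5.
A valid 5-coloring: color 1: [3]; color 2: [7]; color 3: [2]; color 4: [8]; color 5: [9].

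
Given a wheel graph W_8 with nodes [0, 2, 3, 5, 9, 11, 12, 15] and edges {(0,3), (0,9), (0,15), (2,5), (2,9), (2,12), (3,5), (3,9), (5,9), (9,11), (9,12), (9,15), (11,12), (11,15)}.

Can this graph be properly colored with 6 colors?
A valid 6-coloring: color 1: [9]; color 2: [0, 5, 12]; color 3: [2, 3, 11]; color 4: [15].
(χ(G) = 4 ≤ 6.)

Yes, G is 6-colorable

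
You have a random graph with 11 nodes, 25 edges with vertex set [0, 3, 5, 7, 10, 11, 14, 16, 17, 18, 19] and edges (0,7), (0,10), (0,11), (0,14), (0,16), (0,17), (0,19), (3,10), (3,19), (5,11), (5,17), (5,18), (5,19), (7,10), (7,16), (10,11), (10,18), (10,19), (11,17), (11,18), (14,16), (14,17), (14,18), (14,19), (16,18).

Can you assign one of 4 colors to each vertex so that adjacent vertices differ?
Yes, G is 4-colorable

A valid 4-coloring: color 1: [0, 3, 18]; color 2: [5, 10, 14]; color 3: [11, 16, 19]; color 4: [7, 17].
(χ(G) = 4 ≤ 4.)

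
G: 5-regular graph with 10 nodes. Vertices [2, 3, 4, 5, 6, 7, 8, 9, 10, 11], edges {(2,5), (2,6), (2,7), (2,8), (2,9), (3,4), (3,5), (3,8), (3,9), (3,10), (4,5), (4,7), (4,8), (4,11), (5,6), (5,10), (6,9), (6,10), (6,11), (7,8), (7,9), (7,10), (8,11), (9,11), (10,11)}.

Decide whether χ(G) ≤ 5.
A valid 5-coloring: color 1: [8, 9, 10]; color 2: [4, 6]; color 3: [5, 7, 11]; color 4: [2, 3].
(χ(G) = 4 ≤ 5.)

Yes, G is 5-colorable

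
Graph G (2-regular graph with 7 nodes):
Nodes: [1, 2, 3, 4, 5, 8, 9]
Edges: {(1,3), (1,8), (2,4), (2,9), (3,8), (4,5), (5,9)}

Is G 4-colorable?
Yes, G is 4-colorable

A valid 4-coloring: color 1: [2, 3, 5]; color 2: [1, 4, 9]; color 3: [8].
(χ(G) = 3 ≤ 4.)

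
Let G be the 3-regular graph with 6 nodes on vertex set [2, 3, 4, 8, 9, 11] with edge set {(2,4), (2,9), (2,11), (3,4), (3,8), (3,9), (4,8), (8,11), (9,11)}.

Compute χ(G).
Clique number ω(G) = 3 (lower bound: χ ≥ ω).
The clique on [3, 4, 8] has size 3, forcing χ ≥ 3, and the coloring below uses 3 colors, so χ(G) = 3.
A valid 3-coloring: color 1: [2, 3]; color 2: [8, 9]; color 3: [4, 11].

χ(G) = 3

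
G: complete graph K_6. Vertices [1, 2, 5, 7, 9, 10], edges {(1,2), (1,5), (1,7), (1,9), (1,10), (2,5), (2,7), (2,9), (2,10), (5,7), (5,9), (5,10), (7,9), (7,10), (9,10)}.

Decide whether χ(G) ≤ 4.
No, G is not 4-colorable

The clique on vertices [1, 2, 5, 7, 9, 10] has size 6 > 4, so it alone needs 6 colors.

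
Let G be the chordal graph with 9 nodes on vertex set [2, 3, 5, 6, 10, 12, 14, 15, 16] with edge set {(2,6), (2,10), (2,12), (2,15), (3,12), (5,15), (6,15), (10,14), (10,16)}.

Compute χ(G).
χ(G) = 3

Clique number ω(G) = 3 (lower bound: χ ≥ ω).
The clique on [2, 6, 15] has size 3, forcing χ ≥ 3, and the coloring below uses 3 colors, so χ(G) = 3.
A valid 3-coloring: color 1: [2, 3, 5, 14, 16]; color 2: [10, 12, 15]; color 3: [6].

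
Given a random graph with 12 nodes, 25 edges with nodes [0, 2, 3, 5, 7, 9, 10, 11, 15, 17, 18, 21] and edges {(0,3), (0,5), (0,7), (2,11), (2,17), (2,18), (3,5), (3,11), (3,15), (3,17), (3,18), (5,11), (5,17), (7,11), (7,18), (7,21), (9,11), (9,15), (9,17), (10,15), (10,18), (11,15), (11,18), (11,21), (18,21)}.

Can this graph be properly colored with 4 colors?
Yes, G is 4-colorable

A valid 4-coloring: color 1: [0, 10, 11, 17]; color 2: [2, 3, 7, 9]; color 3: [5, 15, 18]; color 4: [21].
(χ(G) = 4 ≤ 4.)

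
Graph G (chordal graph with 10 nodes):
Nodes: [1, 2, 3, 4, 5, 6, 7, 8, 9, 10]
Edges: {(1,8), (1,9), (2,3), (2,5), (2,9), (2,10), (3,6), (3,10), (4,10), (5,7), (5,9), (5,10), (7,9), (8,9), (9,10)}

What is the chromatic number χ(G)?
χ(G) = 4

Clique number ω(G) = 4 (lower bound: χ ≥ ω).
The clique on [2, 5, 9, 10] has size 4, forcing χ ≥ 4, and the coloring below uses 4 colors, so χ(G) = 4.
A valid 4-coloring: color 1: [3, 4, 9]; color 2: [6, 7, 8, 10]; color 3: [1, 2]; color 4: [5].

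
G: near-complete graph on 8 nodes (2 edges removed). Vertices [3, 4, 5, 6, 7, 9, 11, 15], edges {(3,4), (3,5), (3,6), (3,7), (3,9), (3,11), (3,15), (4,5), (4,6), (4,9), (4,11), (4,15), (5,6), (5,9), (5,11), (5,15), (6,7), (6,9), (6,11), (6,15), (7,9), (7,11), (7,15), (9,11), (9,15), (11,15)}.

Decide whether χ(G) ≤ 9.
A valid 9-coloring: color 1: [11]; color 2: [9]; color 3: [6]; color 4: [3]; color 5: [15]; color 6: [4, 7]; color 7: [5].
(χ(G) = 7 ≤ 9.)

Yes, G is 9-colorable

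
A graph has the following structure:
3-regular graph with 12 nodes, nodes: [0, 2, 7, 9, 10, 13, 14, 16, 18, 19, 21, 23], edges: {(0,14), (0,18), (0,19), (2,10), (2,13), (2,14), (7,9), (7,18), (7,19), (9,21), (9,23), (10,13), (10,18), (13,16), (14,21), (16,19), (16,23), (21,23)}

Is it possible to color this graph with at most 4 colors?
Yes, G is 4-colorable

A valid 4-coloring: color 1: [2, 16, 18, 21]; color 2: [9, 13, 14, 19]; color 3: [0, 7, 10, 23].
(χ(G) = 3 ≤ 4.)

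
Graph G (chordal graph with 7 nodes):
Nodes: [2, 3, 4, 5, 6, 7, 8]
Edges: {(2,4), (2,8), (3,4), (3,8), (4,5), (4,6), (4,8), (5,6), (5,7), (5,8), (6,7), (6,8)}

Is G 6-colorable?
Yes, G is 6-colorable

A valid 6-coloring: color 1: [7, 8]; color 2: [4]; color 3: [2, 3, 6]; color 4: [5].
(χ(G) = 4 ≤ 6.)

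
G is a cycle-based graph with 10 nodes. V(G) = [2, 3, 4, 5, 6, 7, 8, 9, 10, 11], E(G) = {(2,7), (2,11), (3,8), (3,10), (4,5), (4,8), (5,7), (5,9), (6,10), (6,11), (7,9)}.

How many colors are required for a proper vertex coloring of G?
Clique number ω(G) = 3 (lower bound: χ ≥ ω).
The clique on [5, 7, 9] has size 3, forcing χ ≥ 3, and the coloring below uses 3 colors, so χ(G) = 3.
A valid 3-coloring: color 1: [2, 3, 5, 6]; color 2: [7, 8, 10, 11]; color 3: [4, 9].

χ(G) = 3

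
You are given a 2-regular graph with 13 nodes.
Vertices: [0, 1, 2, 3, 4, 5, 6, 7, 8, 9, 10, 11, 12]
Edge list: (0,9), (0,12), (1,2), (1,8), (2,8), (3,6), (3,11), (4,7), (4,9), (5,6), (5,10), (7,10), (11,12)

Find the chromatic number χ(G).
χ(G) = 3

Clique number ω(G) = 3 (lower bound: χ ≥ ω).
The clique on [1, 2, 8] has size 3, forcing χ ≥ 3, and the coloring below uses 3 colors, so χ(G) = 3.
A valid 3-coloring: color 1: [3, 5, 7, 8, 9, 12]; color 2: [0, 1, 4, 6, 10, 11]; color 3: [2].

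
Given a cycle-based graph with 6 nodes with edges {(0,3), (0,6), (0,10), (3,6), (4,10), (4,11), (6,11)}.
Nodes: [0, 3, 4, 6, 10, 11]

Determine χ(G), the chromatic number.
χ(G) = 3

Clique number ω(G) = 3 (lower bound: χ ≥ ω).
The clique on [0, 3, 6] has size 3, forcing χ ≥ 3, and the coloring below uses 3 colors, so χ(G) = 3.
A valid 3-coloring: color 1: [0, 4]; color 2: [6, 10]; color 3: [3, 11].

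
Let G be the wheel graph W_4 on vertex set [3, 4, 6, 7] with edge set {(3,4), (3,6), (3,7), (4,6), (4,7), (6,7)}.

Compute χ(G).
Clique number ω(G) = 4 (lower bound: χ ≥ ω).
The clique on [3, 4, 6, 7] has size 4, forcing χ ≥ 4, and the coloring below uses 4 colors, so χ(G) = 4.
A valid 4-coloring: color 1: [6]; color 2: [3]; color 3: [4]; color 4: [7].

χ(G) = 4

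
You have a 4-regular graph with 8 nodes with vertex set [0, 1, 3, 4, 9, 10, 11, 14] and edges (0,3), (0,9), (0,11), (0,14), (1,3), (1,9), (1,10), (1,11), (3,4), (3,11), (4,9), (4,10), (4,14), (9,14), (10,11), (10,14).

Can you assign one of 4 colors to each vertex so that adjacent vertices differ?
Yes, G is 4-colorable

A valid 4-coloring: color 1: [11, 14]; color 2: [3, 9, 10]; color 3: [0, 1, 4].
(χ(G) = 3 ≤ 4.)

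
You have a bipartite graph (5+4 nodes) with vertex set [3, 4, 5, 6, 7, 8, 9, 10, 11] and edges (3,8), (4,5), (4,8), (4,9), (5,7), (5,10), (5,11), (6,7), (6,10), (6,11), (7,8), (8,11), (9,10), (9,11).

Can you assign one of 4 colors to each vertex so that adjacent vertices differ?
A valid 4-coloring: color 1: [3, 4, 7, 10, 11]; color 2: [5, 6, 8, 9].
(χ(G) = 2 ≤ 4.)

Yes, G is 4-colorable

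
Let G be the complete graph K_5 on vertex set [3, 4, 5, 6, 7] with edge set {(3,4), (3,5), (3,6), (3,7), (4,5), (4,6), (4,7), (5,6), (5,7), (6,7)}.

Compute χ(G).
Clique number ω(G) = 5 (lower bound: χ ≥ ω).
The clique on [3, 4, 5, 6, 7] has size 5, forcing χ ≥ 5, and the coloring below uses 5 colors, so χ(G) = 5.
A valid 5-coloring: color 1: [5]; color 2: [4]; color 3: [3]; color 4: [6]; color 5: [7].

χ(G) = 5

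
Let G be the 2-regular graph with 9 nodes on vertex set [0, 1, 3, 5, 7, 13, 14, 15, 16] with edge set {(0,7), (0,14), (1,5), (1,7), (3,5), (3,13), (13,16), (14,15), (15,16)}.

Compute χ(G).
χ(G) = 3

Clique number ω(G) = 2 (lower bound: χ ≥ ω).
Odd cycle [5, 1, 7, 0, 14, 15, 16, 13, 3] needs 3 colors (χ ≥ 3).
The coloring below uses 3 colors, so χ(G) = 3.
A valid 3-coloring: color 1: [0, 5, 13, 15]; color 2: [1, 3, 14, 16]; color 3: [7].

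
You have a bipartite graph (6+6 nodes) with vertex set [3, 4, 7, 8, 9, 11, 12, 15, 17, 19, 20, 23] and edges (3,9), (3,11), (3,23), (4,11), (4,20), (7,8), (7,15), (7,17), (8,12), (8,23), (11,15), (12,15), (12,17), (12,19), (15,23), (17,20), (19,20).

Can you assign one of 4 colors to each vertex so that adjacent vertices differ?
A valid 4-coloring: color 1: [3, 4, 8, 15, 17, 19]; color 2: [7, 9, 11, 12, 20, 23].
(χ(G) = 2 ≤ 4.)

Yes, G is 4-colorable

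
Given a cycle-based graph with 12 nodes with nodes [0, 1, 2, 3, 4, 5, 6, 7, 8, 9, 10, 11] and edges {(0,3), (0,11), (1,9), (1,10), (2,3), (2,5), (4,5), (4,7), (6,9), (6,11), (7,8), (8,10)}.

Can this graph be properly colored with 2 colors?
Yes, G is 2-colorable

A valid 2-coloring: color 1: [0, 1, 2, 4, 6, 8]; color 2: [3, 5, 7, 9, 10, 11].
(χ(G) = 2 ≤ 2.)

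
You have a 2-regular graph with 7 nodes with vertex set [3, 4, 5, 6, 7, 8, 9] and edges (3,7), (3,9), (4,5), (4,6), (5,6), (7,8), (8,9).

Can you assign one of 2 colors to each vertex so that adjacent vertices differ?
The clique on vertices [4, 5, 6] has size 3 > 2, so it alone needs 3 colors.

No, G is not 2-colorable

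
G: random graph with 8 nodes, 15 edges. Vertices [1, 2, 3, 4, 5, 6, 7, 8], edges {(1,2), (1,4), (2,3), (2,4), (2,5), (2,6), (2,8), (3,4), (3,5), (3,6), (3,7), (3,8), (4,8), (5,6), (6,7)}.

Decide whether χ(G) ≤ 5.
Yes, G is 5-colorable

A valid 5-coloring: color 1: [2, 7]; color 2: [1, 3]; color 3: [4, 6]; color 4: [5, 8].
(χ(G) = 4 ≤ 5.)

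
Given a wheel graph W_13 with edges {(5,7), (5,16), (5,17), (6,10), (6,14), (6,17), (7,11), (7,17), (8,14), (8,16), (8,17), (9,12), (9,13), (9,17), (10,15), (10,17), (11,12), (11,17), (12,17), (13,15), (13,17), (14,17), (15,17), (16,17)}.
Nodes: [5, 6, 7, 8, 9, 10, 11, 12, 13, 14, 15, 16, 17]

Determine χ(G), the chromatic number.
Clique number ω(G) = 3 (lower bound: χ ≥ ω).
The clique on [5, 16, 17] has size 3, forcing χ ≥ 3, and the coloring below uses 3 colors, so χ(G) = 3.
A valid 3-coloring: color 1: [17]; color 2: [5, 6, 8, 9, 11, 15]; color 3: [7, 10, 12, 13, 14, 16].

χ(G) = 3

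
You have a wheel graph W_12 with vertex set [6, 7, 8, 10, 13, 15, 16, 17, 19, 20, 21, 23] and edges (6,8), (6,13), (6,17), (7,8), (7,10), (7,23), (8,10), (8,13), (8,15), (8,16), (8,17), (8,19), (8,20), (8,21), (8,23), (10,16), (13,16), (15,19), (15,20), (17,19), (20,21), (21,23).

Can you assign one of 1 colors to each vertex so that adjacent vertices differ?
No, G is not 1-colorable

The clique on vertices [6, 8, 17] has size 3 > 1, so it alone needs 3 colors.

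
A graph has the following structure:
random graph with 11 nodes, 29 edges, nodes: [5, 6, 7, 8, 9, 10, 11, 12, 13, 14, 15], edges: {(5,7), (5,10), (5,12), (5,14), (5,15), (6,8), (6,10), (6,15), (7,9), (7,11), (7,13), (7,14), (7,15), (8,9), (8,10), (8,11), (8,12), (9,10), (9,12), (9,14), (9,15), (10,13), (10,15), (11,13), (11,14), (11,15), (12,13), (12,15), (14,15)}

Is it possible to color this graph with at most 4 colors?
Yes, G is 4-colorable

A valid 4-coloring: color 1: [8, 13, 15]; color 2: [7, 10, 12]; color 3: [5, 6, 9, 11]; color 4: [14].
(χ(G) = 4 ≤ 4.)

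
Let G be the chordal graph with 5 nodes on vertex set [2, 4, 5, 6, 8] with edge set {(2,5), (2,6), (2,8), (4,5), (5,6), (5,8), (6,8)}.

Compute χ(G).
χ(G) = 4

Clique number ω(G) = 4 (lower bound: χ ≥ ω).
The clique on [2, 5, 6, 8] has size 4, forcing χ ≥ 4, and the coloring below uses 4 colors, so χ(G) = 4.
A valid 4-coloring: color 1: [5]; color 2: [2, 4]; color 3: [6]; color 4: [8].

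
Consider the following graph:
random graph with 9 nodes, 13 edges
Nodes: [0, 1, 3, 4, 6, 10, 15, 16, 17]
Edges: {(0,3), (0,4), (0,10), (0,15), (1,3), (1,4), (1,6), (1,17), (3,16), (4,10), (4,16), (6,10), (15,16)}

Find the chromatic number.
Clique number ω(G) = 3 (lower bound: χ ≥ ω).
The clique on [0, 4, 10] has size 3, forcing χ ≥ 3, and the coloring below uses 3 colors, so χ(G) = 3.
A valid 3-coloring: color 1: [0, 1, 16]; color 2: [3, 4, 6, 15, 17]; color 3: [10].

χ(G) = 3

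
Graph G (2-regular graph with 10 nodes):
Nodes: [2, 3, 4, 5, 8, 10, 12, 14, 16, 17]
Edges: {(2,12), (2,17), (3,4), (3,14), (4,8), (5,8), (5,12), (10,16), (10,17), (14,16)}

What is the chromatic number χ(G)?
Clique number ω(G) = 2 (lower bound: χ ≥ ω).
The graph is bipartite (no odd cycle), so 2 colors suffice: χ(G) = 2.
A valid 2-coloring: color 1: [3, 8, 12, 16, 17]; color 2: [2, 4, 5, 10, 14].

χ(G) = 2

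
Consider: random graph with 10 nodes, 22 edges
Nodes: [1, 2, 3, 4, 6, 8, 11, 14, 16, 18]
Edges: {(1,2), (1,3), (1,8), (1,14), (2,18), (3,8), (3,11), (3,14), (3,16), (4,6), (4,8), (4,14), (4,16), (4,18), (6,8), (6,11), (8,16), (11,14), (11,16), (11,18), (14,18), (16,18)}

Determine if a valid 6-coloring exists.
Yes, G is 6-colorable

A valid 6-coloring: color 1: [2, 6, 14, 16]; color 2: [8, 11]; color 3: [3, 4]; color 4: [1, 18].
(χ(G) = 4 ≤ 6.)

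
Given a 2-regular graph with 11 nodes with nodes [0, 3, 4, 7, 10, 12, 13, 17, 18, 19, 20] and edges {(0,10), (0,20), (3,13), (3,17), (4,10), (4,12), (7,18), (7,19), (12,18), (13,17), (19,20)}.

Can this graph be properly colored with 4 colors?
A valid 4-coloring: color 1: [0, 4, 13, 18, 19]; color 2: [7, 10, 12, 17, 20]; color 3: [3].
(χ(G) = 3 ≤ 4.)

Yes, G is 4-colorable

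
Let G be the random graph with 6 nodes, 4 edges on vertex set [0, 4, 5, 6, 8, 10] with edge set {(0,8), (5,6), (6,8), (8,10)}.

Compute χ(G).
Clique number ω(G) = 2 (lower bound: χ ≥ ω).
The graph is bipartite (no odd cycle), so 2 colors suffice: χ(G) = 2.
A valid 2-coloring: color 1: [4, 5, 8]; color 2: [0, 6, 10].

χ(G) = 2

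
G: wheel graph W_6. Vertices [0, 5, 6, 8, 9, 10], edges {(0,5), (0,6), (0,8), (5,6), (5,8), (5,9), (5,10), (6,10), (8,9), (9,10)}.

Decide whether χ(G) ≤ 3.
No, G is not 3-colorable

Odd cycle [9, 10, 6, 0, 8] needs 3 colors (χ ≥ 3).
Vertex 5 is adjacent to every vertex of [0, 6, 8, 9, 10], which already need 3 colors among themselves, so 5 needs a new color (χ ≥ 4).
Hence χ(G) ≥ 4 > 3, so no proper 3-coloring exists.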